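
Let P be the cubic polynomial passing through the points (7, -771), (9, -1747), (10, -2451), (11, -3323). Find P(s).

Write P(s) = as^3 + bs^2 + cs + d. Substituting each data point gives a linear system:
  343a + 49b + 7c + d = -771
  729a + 81b + 9c + d = -1747
  1000a + 100b + 10c + d = -2451
  1331a + 121b + 11c + d = -3323
Solving the system yields a = -3, b = 6, c = -5, d = -1.
So P(s) = -3s^3 + 6s^2 - 5s - 1.
Check: P(11) = -3323. ✓

P(s) = -3s^3 + 6s^2 - 5s - 1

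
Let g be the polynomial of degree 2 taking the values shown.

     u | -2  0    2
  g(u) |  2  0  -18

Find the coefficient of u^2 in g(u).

Write g(u) = au^2 + bu + c. Substituting each data point gives a linear system:
  4a - 2b + c = 2
  c = 0
  4a + 2b + c = -18
Solving the system yields a = -2, b = -5, c = 0.
So g(u) = -2u^2 - 5u.
The leading coefficient is -2.

-2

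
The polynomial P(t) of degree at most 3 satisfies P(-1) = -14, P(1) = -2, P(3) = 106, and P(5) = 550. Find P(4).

Forward differences of the values at t = -1, 1, 3, 5:
  P  : -14  -2  106  550
  Δ  : 12  108  444
  Δ^2: 96  336
  Δ^3: 240
The third differences are constant, confirming degree 3.
Interpolating (Newton forward form) and evaluating at t = 4 gives P(4) = 271.

271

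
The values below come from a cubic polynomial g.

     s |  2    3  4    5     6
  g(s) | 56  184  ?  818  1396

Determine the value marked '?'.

426

On equispaced nodes a degree-3 polynomial has vanishing fourth forward difference, so
  g(2) - 4·g(3) + 6·g(4) - 4·g(5) + g(6) = 0.
Substituting the known values and solving for g(4):
  6·g(4) = 2556
  g(4) = 426.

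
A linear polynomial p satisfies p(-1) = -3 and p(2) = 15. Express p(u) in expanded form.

Write p(u) = au + b. Substituting each data point gives a linear system:
  -a + b = -3
  2a + b = 15
Solving the system yields a = 6, b = 3.
So p(u) = 6u + 3.
Check: p(2) = 15. ✓

p(u) = 6u + 3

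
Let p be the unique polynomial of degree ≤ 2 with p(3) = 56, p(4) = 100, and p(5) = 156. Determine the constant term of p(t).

-4

Write p(t) = at^2 + bt + c. Substituting each data point gives a linear system:
  9a + 3b + c = 56
  16a + 4b + c = 100
  25a + 5b + c = 156
Solving the system yields a = 6, b = 2, c = -4.
So p(t) = 6t^2 + 2t - 4.
The constant term is -4.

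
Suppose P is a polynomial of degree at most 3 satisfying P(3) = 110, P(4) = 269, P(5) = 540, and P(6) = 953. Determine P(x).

P(x) = 5x^3 - 4x^2 + 2x + 5

Using the Lagrange interpolation formula with nodes 3, 4, 5, 6:
  L_0(x) = (x - 4)(x - 5)(x - 6) / -6
  L_1(x) = (x - 3)(x - 5)(x - 6) / 2
  L_2(x) = (x - 3)(x - 4)(x - 6) / -2
  L_3(x) = (x - 3)(x - 4)(x - 5) / 6
Then P(x) = 110·L_0(x) + 269·L_1(x) + 540·L_2(x) + 953·L_3(x).
Expanding and collecting terms gives P(x) = 5x^3 - 4x^2 + 2x + 5.
Check: P(5) = 540. ✓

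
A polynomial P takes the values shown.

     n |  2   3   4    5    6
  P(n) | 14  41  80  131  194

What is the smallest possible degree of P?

2

Forward differences of the values at n = 2, 3, 4, 5, 6:
  P  : 14  41  80  131  194
  Δ  : 27  39  51  63
  Δ^2: 12  12  12
  Δ^3: 0  0
  Δ^4: 0
The second differences are constant (12) and nonzero, while all higher differences vanish, so the minimal degree is 2.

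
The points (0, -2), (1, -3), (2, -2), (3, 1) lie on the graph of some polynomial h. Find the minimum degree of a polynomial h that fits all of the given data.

2

Forward differences of the values at n = 0, 1, 2, 3:
  h  : -2  -3  -2  1
  Δ  : -1  1  3
  Δ^2: 2  2
  Δ^3: 0
The second differences are constant (2) and nonzero, while all higher differences vanish, so the minimal degree is 2.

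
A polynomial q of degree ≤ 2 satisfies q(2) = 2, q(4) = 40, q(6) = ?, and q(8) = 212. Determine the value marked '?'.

The 3 known points determine the degree-2 polynomial uniquely.
Write q(t) = at^2 + bt + c. Substituting each data point gives a linear system:
  4a + 2b + c = 2
  16a + 4b + c = 40
  64a + 8b + c = 212
Solving the system yields a = 4, b = -5, c = -4.
So q(t) = 4t² - 5t - 4.
Then q(6) = 110.

110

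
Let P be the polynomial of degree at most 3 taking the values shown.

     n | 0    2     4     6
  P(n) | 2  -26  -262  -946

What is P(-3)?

179

Write P(n) = an^3 + bn^2 + cn + d. Substituting each data point gives a linear system:
  d = 2
  8a + 4b + 2c + d = -26
  64a + 16b + 4c + d = -262
  216a + 36b + 6c + d = -946
Solving the system yields a = -5, b = 4, c = -2, d = 2.
So P(n) = -5n^3 + 4n^2 - 2n + 2.
Then P(-3) = 179.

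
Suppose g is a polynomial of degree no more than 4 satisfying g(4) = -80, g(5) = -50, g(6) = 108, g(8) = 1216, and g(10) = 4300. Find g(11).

7018

Using the Lagrange interpolation formula with nodes 4, 5, 6, 8, 10:
  L_0(n) = (n - 5)(n - 6)(n - 8)(n - 10) / 48
  L_1(n) = (n - 4)(n - 6)(n - 8)(n - 10) / -15
  L_2(n) = (n - 4)(n - 5)(n - 8)(n - 10) / 16
  L_3(n) = (n - 4)(n - 5)(n - 6)(n - 10) / -48
  L_4(n) = (n - 4)(n - 5)(n - 6)(n - 8) / 240
Then g(n) = -80·L_0(n) - 50·L_1(n) + 108·L_2(n) + 1216·L_3(n) + 4300·L_4(n).
Expanding and collecting terms gives g(n) = n^4 - 6n^3 + 3n^2.
Evaluating at n = 11: g(11) = 7018.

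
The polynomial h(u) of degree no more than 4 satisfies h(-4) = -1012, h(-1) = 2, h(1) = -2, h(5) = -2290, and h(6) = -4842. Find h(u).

Write h(u) = au^4 + bu^3 + cu^2 + du + e. Substituting each data point gives a linear system:
  256a - 64b + 16c - 4d + e = -1012
  a - b + c - d + e = 2
  a + b + c + d + e = -2
  625a + 125b + 25c + 5d + e = -2290
  1296a + 216b + 36c + 6d + e = -4842
Solving the system yields a = -4, b = 1, c = 4, d = -3, e = 0.
So h(u) = -4u⁴ + u³ + 4u² - 3u.
Check: h(1) = -2. ✓

h(u) = -4u^4 + u^3 + 4u^2 - 3u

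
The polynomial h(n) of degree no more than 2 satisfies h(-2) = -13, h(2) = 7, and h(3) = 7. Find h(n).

h(n) = -n^2 + 5n + 1

Using the Lagrange interpolation formula with nodes -2, 2, 3:
  L_0(n) = (n - 2)(n - 3) / 20
  L_1(n) = (n + 2)(n - 3) / -4
  L_2(n) = (n + 2)(n - 2) / 5
Then h(n) = -13·L_0(n) + 7·L_1(n) + 7·L_2(n).
Expanding and collecting terms gives h(n) = -n² + 5n + 1.
Check: h(3) = 7. ✓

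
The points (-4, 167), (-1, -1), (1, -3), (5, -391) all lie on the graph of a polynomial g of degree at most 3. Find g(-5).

339

Using the Lagrange interpolation formula with nodes -4, -1, 1, 5:
  L_0(s) = (s + 1)(s - 1)(s - 5) / -135
  L_1(s) = (s + 4)(s - 1)(s - 5) / 36
  L_2(s) = (s + 4)(s + 1)(s - 5) / -40
  L_3(s) = (s + 4)(s + 1)(s - 1) / 216
Then g(s) = 167·L_0(s) - 1·L_1(s) - 3·L_2(s) - 391·L_3(s).
Expanding and collecting terms gives g(s) = -3s³ - s² + 2s - 1.
Evaluating at s = -5: g(-5) = 339.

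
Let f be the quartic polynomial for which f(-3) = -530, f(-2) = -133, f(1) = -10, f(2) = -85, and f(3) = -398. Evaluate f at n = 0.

-5

Write f(n) = an^4 + bn^3 + cn^2 + dn + e. Substituting each data point gives a linear system:
  81a - 27b + 9c - 3d + e = -530
  16a - 8b + 4c - 2d + e = -133
  a + b + c + d + e = -10
  16a + 8b + 4c + 2d + e = -85
  81a + 27b + 9c + 3d + e = -398
Solving the system yields a = -5, b = 2, c = -6, d = 4, e = -5.
So f(n) = -5n^4 + 2n^3 - 6n^2 + 4n - 5.
Then f(0) = -5.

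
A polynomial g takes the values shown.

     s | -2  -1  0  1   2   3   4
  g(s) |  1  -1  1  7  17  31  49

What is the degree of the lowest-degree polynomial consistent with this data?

Forward differences of the values at s = -2, -1, 0, 1, 2, 3, 4:
  g  : 1  -1  1  7  17  31  49
  Δ  : -2  2  6  10  14  18
  Δ^2: 4  4  4  4  4
  Δ^3: 0  0  0  0
  Δ^4: 0  0  0
  Δ^5: 0  0
  Δ^6: 0
The second differences are constant (4) and nonzero, while all higher differences vanish, so the minimal degree is 2.

2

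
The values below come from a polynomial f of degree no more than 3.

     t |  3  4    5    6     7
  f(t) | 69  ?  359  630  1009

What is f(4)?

178

On equispaced nodes a degree-3 polynomial has vanishing fourth forward difference, so
  f(3) - 4·f(4) + 6·f(5) - 4·f(6) + f(7) = 0.
Substituting the known values and solving for f(4):
  -4·f(4) = -712
  f(4) = 178.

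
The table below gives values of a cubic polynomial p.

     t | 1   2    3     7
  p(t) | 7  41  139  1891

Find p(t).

Write p(t) = at^3 + bt^2 + ct + d. Substituting each data point gives a linear system:
  a + b + c + d = 7
  8a + 4b + 2c + d = 41
  27a + 9b + 3c + d = 139
  343a + 49b + 7c + d = 1891
Solving the system yields a = 6, b = -4, c = 4, d = 1.
So p(t) = 6t^3 - 4t^2 + 4t + 1.
Check: p(7) = 1891. ✓

p(t) = 6t^3 - 4t^2 + 4t + 1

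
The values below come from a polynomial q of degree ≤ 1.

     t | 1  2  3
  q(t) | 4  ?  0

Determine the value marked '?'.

The 2 known points determine the degree-1 polynomial uniquely.
Write q(t) = at + b. Substituting each data point gives a linear system:
  a + b = 4
  3a + b = 0
Solving the system yields a = -2, b = 6.
So q(t) = -2t + 6.
Then q(2) = 2.

2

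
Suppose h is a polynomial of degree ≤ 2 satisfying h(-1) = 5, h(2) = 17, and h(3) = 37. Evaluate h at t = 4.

Using the Lagrange interpolation formula with nodes -1, 2, 3:
  L_0(t) = (t - 2)(t - 3) / 12
  L_1(t) = (t + 1)(t - 3) / -3
  L_2(t) = (t + 1)(t - 2) / 4
Then h(t) = 5·L_0(t) + 17·L_1(t) + 37·L_2(t).
Expanding and collecting terms gives h(t) = 4t^2 + 1.
Evaluating at t = 4: h(4) = 65.

65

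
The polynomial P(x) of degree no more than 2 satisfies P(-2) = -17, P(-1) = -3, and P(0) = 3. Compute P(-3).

Write P(x) = ax^2 + bx + c. Substituting each data point gives a linear system:
  4a - 2b + c = -17
  a - b + c = -3
  c = 3
Solving the system yields a = -4, b = 2, c = 3.
So P(x) = -4x^2 + 2x + 3.
Then P(-3) = -39.

-39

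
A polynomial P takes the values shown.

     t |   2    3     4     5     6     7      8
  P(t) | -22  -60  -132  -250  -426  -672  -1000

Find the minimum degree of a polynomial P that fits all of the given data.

3

Forward differences of the values at t = 2, 3, 4, 5, 6, 7, 8:
  P  : -22  -60  -132  -250  -426  -672  -1000
  Δ  : -38  -72  -118  -176  -246  -328
  Δ^2: -34  -46  -58  -70  -82
  Δ^3: -12  -12  -12  -12
  Δ^4: 0  0  0
  Δ^5: 0  0
  Δ^6: 0
The third differences are constant (-12) and nonzero, while all higher differences vanish, so the minimal degree is 3.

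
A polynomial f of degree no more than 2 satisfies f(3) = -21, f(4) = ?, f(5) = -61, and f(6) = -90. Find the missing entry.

-38

On equispaced nodes a degree-2 polynomial has vanishing third forward difference, so
  - f(3) + 3·f(4) - 3·f(5) + f(6) = 0.
Substituting the known values and solving for f(4):
  3·f(4) = -114
  f(4) = -38.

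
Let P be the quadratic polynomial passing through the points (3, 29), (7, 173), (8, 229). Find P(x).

P(x) = 4x^2 - 4x + 5

Write P(x) = ax^2 + bx + c. Substituting each data point gives a linear system:
  9a + 3b + c = 29
  49a + 7b + c = 173
  64a + 8b + c = 229
Solving the system yields a = 4, b = -4, c = 5.
So P(x) = 4x^2 - 4x + 5.
Check: P(7) = 173. ✓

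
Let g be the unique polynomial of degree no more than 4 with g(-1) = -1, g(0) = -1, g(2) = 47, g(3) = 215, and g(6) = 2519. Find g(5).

Using the Lagrange interpolation formula with nodes -1, 0, 2, 3, 6:
  L_0(t) = t(t - 2)(t - 3)(t - 6) / 84
  L_1(t) = (t + 1)(t - 2)(t - 3)(t - 6) / -36
  L_2(t) = (t + 1)t(t - 3)(t - 6) / 24
  L_3(t) = (t + 1)t(t - 2)(t - 6) / -36
  L_4(t) = (t + 1)t(t - 2)(t - 3) / 504
Then g(t) = -1·L_0(t) - 1·L_1(t) + 47·L_2(t) + 215·L_3(t) + 2519·L_4(t).
Expanding and collecting terms gives g(t) = t^4 + 6t^3 - t^2 - 6t - 1.
Evaluating at t = 5: g(5) = 1319.

1319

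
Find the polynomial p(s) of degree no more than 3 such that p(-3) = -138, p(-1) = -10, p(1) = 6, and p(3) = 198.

Write p(s) = as^3 + bs^2 + cs + d. Substituting each data point gives a linear system:
  -27a + 9b - 3c + d = -138
  -a + b - c + d = -10
  a + b + c + d = 6
  27a + 9b + 3c + d = 198
Solving the system yields a = 6, b = 4, c = 2, d = -6.
So p(s) = 6s³ + 4s² + 2s - 6.
Check: p(-3) = -138. ✓

p(s) = 6s^3 + 4s^2 + 2s - 6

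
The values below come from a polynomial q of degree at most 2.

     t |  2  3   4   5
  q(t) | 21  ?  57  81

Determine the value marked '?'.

The 3 known points determine the degree-2 polynomial uniquely.
Write q(t) = at^2 + bt + c. Substituting each data point gives a linear system:
  4a + 2b + c = 21
  16a + 4b + c = 57
  25a + 5b + c = 81
Solving the system yields a = 2, b = 6, c = 1.
So q(t) = 2t^2 + 6t + 1.
Then q(3) = 37.

37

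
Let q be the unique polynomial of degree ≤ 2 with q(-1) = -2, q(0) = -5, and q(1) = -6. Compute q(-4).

19

Using the Lagrange interpolation formula with nodes -1, 0, 1:
  L_0(s) = s(s - 1) / 2
  L_1(s) = (s + 1)(s - 1) / -1
  L_2(s) = (s + 1)s / 2
Then q(s) = -2·L_0(s) - 5·L_1(s) - 6·L_2(s).
Expanding and collecting terms gives q(s) = s^2 - 2s - 5.
Evaluating at s = -4: q(-4) = 19.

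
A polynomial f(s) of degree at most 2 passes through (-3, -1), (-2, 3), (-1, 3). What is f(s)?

Write f(s) = as^2 + bs + c. Substituting each data point gives a linear system:
  9a - 3b + c = -1
  4a - 2b + c = 3
  a - b + c = 3
Solving the system yields a = -2, b = -6, c = -1.
So f(s) = -2s² - 6s - 1.
Check: f(-1) = 3. ✓

f(s) = -2s^2 - 6s - 1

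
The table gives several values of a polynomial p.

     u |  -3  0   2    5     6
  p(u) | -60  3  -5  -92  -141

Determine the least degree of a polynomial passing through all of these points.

2

Divided differences on the nodes -3, 0, 2, 5, 6:
  order 0: -60  3  -5  -92  -141
  order 1: 21  -4  -29  -49
  order 2: -5  -5  -5
  order 3: 0  0
  order 4: 0
The order-2 divided differences are all -5 (nonzero) and every higher order vanishes, so the data lies on a polynomial of degree exactly 2.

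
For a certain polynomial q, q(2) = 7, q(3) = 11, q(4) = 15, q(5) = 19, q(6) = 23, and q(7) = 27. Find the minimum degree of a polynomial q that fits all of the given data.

Forward differences of the values at s = 2, 3, 4, 5, 6, 7:
  q  : 7  11  15  19  23  27
  Δ  : 4  4  4  4  4
  Δ^2: 0  0  0  0
  Δ^3: 0  0  0
  Δ^4: 0  0
  Δ^5: 0
The first differences are constant (4) and nonzero, while all higher differences vanish, so the minimal degree is 1.

1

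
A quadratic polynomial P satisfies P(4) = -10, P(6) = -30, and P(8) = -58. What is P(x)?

P(x) = -x^2 + 6

Write P(x) = ax^2 + bx + c. Substituting each data point gives a linear system:
  16a + 4b + c = -10
  36a + 6b + c = -30
  64a + 8b + c = -58
Solving the system yields a = -1, b = 0, c = 6.
So P(x) = -x^2 + 6.
Check: P(6) = -30. ✓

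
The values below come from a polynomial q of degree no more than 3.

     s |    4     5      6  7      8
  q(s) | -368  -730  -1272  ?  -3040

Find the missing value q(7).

The 4 known points determine the degree-3 polynomial uniquely.
Write q(s) = as^3 + bs^2 + cs + d. Substituting each data point gives a linear system:
  64a + 16b + 4c + d = -368
  125a + 25b + 5c + d = -730
  216a + 36b + 6c + d = -1272
  512a + 64b + 8c + d = -3040
Solving the system yields a = -6, b = 0, c = 4, d = 0.
So q(s) = -6s^3 + 4s.
Then q(7) = -2030.

-2030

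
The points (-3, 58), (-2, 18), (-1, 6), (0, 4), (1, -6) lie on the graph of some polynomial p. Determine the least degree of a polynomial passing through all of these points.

Forward differences of the values at u = -3, -2, -1, 0, 1:
  p  : 58  18  6  4  -6
  Δ  : -40  -12  -2  -10
  Δ^2: 28  10  -8
  Δ^3: -18  -18
  Δ^4: 0
The third differences are constant (-18) and nonzero, while all higher differences vanish, so the minimal degree is 3.

3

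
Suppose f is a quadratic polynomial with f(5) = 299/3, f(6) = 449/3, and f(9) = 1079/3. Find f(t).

Write f(t) = at^2 + bt + c. Substituting each data point gives a linear system:
  25a + 5b + c = 299/3
  36a + 6b + c = 449/3
  81a + 9b + c = 1079/3
Solving the system yields a = 5, b = -5, c = -1/3.
So f(t) = 5t^2 - 5t - 1/3.
Check: f(9) = 1079/3. ✓

f(t) = 5t^2 - 5t - 1/3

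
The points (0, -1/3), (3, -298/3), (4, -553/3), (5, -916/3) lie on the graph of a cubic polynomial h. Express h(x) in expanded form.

Write h(x) = ax^3 + bx^2 + cx + d. Substituting each data point gives a linear system:
  d = -1/3
  27a + 9b + 3c + d = -298/3
  64a + 16b + 4c + d = -553/3
  125a + 25b + 5c + d = -916/3
Solving the system yields a = -1, b = -6, c = -6, d = -1/3.
So h(x) = -x^3 - 6x^2 - 6x - 1/3.
Check: h(5) = -916/3. ✓

h(x) = -x^3 - 6x^2 - 6x - 1/3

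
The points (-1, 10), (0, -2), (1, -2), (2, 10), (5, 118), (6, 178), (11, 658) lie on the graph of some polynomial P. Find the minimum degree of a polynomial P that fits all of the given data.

2

Divided differences on the nodes -1, 0, 1, 2, 5, 6, 11:
  order 0: 10  -2  -2  10  118  178  658
  order 1: -12  0  12  36  60  96
  order 2: 6  6  6  6  6
  order 3: 0  0  0  0
  order 4: 0  0  0
  order 5: 0  0
  order 6: 0
The order-2 divided differences are all 6 (nonzero) and every higher order vanishes, so the data lies on a polynomial of degree exactly 2.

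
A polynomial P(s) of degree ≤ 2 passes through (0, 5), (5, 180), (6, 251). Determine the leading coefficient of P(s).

Write P(s) = as^2 + bs + c. Substituting each data point gives a linear system:
  c = 5
  25a + 5b + c = 180
  36a + 6b + c = 251
Solving the system yields a = 6, b = 5, c = 5.
So P(s) = 6s² + 5s + 5.
The leading coefficient is 6.

6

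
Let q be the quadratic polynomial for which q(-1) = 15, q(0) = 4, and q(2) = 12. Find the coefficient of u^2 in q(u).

5

Write q(u) = au^2 + bu + c. Substituting each data point gives a linear system:
  a - b + c = 15
  c = 4
  4a + 2b + c = 12
Solving the system yields a = 5, b = -6, c = 4.
So q(u) = 5u² - 6u + 4.
The leading coefficient is 5.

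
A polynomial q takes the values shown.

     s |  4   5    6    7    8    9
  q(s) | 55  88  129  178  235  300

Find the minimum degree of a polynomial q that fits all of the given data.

2

Forward differences of the values at s = 4, 5, 6, 7, 8, 9:
  q  : 55  88  129  178  235  300
  Δ  : 33  41  49  57  65
  Δ^2: 8  8  8  8
  Δ^3: 0  0  0
  Δ^4: 0  0
  Δ^5: 0
The second differences are constant (8) and nonzero, while all higher differences vanish, so the minimal degree is 2.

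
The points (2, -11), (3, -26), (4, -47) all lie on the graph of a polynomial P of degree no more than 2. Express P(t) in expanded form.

Write P(t) = at^2 + bt + c. Substituting each data point gives a linear system:
  4a + 2b + c = -11
  9a + 3b + c = -26
  16a + 4b + c = -47
Solving the system yields a = -3, b = 0, c = 1.
So P(t) = -3t² + 1.
Check: P(2) = -11. ✓

P(t) = -3t^2 + 1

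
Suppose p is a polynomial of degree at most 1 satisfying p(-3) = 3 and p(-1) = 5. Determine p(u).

Using the Lagrange interpolation formula with nodes -3, -1:
  L_0(u) = (u + 1) / -2
  L_1(u) = (u + 3) / 2
Then p(u) = 3·L_0(u) + 5·L_1(u).
Expanding and collecting terms gives p(u) = u + 6.
Check: p(-3) = 3. ✓

p(u) = u + 6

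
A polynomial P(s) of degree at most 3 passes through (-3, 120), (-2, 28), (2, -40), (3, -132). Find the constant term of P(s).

Write P(s) = as^3 + bs^2 + cs + d. Substituting each data point gives a linear system:
  -27a + 9b - 3c + d = 120
  -8a + 4b - 2c + d = 28
  8a + 4b + 2c + d = -40
  27a + 9b + 3c + d = -132
Solving the system yields a = -5, b = 0, c = 3, d = -6.
So P(s) = -5s^3 + 3s - 6.
The constant term is -6.

-6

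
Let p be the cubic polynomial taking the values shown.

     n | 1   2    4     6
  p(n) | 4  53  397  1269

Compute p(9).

4092

Write p(n) = an^3 + bn^2 + cn + d. Substituting each data point gives a linear system:
  a + b + c + d = 4
  8a + 4b + 2c + d = 53
  64a + 16b + 4c + d = 397
  216a + 36b + 6c + d = 1269
Solving the system yields a = 5, b = 6, c = -4, d = -3.
So p(n) = 5n^3 + 6n^2 - 4n - 3.
Then p(9) = 4092.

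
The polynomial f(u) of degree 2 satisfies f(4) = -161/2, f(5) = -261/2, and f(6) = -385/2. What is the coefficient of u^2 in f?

Write f(u) = au^2 + bu + c. Substituting each data point gives a linear system:
  16a + 4b + c = -161/2
  25a + 5b + c = -261/2
  36a + 6b + c = -385/2
Solving the system yields a = -6, b = 4, c = -1/2.
So f(u) = -6u^2 + 4u - 1/2.
The leading coefficient is -6.

-6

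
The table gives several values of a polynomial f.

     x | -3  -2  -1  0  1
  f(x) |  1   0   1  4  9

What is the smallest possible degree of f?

Forward differences of the values at x = -3, -2, -1, 0, 1:
  f  : 1  0  1  4  9
  Δ  : -1  1  3  5
  Δ^2: 2  2  2
  Δ^3: 0  0
  Δ^4: 0
The second differences are constant (2) and nonzero, while all higher differences vanish, so the minimal degree is 2.

2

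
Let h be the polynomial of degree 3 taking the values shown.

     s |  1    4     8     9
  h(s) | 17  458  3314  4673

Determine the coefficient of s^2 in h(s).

3

Write h(s) = as^3 + bs^2 + cs + d. Substituting each data point gives a linear system:
  a + b + c + d = 17
  64a + 16b + 4c + d = 458
  512a + 64b + 8c + d = 3314
  729a + 81b + 9c + d = 4673
Solving the system yields a = 6, b = 3, c = 6, d = 2.
So h(s) = 6s^3 + 3s^2 + 6s + 2.
The coefficient of s^2 is 3.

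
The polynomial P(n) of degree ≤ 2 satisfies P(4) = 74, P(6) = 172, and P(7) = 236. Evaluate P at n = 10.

488

Write P(n) = an^2 + bn + c. Substituting each data point gives a linear system:
  16a + 4b + c = 74
  36a + 6b + c = 172
  49a + 7b + c = 236
Solving the system yields a = 5, b = -1, c = -2.
So P(n) = 5n² - n - 2.
Then P(10) = 488.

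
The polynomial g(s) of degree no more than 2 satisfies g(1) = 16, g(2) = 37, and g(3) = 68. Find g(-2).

13

Using the Lagrange interpolation formula with nodes 1, 2, 3:
  L_0(s) = (s - 2)(s - 3) / 2
  L_1(s) = (s - 1)(s - 3) / -1
  L_2(s) = (s - 1)(s - 2) / 2
Then g(s) = 16·L_0(s) + 37·L_1(s) + 68·L_2(s).
Expanding and collecting terms gives g(s) = 5s^2 + 6s + 5.
Evaluating at s = -2: g(-2) = 13.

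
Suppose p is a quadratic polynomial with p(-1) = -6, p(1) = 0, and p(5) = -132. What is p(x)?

p(x) = -6x^2 + 3x + 3

Write p(x) = ax^2 + bx + c. Substituting each data point gives a linear system:
  a - b + c = -6
  a + b + c = 0
  25a + 5b + c = -132
Solving the system yields a = -6, b = 3, c = 3.
So p(x) = -6x^2 + 3x + 3.
Check: p(5) = -132. ✓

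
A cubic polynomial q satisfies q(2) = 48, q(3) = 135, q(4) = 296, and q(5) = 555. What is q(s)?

q(s) = 4s^3 + s^2 + 6s

Write q(s) = as^3 + bs^2 + cs + d. Substituting each data point gives a linear system:
  8a + 4b + 2c + d = 48
  27a + 9b + 3c + d = 135
  64a + 16b + 4c + d = 296
  125a + 25b + 5c + d = 555
Solving the system yields a = 4, b = 1, c = 6, d = 0.
So q(s) = 4s^3 + s^2 + 6s.
Check: q(4) = 296. ✓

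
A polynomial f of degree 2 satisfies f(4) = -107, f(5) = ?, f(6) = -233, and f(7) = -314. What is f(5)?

-164

On equispaced nodes a degree-2 polynomial has vanishing third forward difference, so
  - f(4) + 3·f(5) - 3·f(6) + f(7) = 0.
Substituting the known values and solving for f(5):
  3·f(5) = -492
  f(5) = -164.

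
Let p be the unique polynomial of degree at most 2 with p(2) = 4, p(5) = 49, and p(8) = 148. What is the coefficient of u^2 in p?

3

Write p(u) = au^2 + bu + c. Substituting each data point gives a linear system:
  4a + 2b + c = 4
  25a + 5b + c = 49
  64a + 8b + c = 148
Solving the system yields a = 3, b = -6, c = 4.
So p(u) = 3u² - 6u + 4.
The leading coefficient is 3.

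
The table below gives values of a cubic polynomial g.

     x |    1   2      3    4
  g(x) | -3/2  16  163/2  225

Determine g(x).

g(x) = 5x^3 - 6x^2 + (1/2)x - 1

Write g(x) = ax^3 + bx^2 + cx + d. Substituting each data point gives a linear system:
  a + b + c + d = -3/2
  8a + 4b + 2c + d = 16
  27a + 9b + 3c + d = 163/2
  64a + 16b + 4c + d = 225
Solving the system yields a = 5, b = -6, c = 1/2, d = -1.
So g(x) = 5x^3 - 6x^2 + (1/2)x - 1.
Check: g(4) = 225. ✓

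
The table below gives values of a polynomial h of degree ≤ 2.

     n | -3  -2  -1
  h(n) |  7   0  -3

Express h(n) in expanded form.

Using the Lagrange interpolation formula with nodes -3, -2, -1:
  L_0(n) = (n + 2)(n + 1) / 2
  L_1(n) = (n + 3)(n + 1) / -1
  L_2(n) = (n + 3)(n + 2) / 2
Then h(n) = 7·L_0(n) + 0·L_1(n) - 3·L_2(n).
Expanding and collecting terms gives h(n) = 2n^2 + 3n - 2.
Check: h(-2) = 0. ✓

h(n) = 2n^2 + 3n - 2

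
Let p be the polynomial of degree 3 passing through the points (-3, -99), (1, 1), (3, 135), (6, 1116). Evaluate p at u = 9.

Write p(u) = au^3 + bu^2 + cu + d. Substituting each data point gives a linear system:
  -27a + 9b - 3c + d = -99
  a + b + c + d = 1
  27a + 9b + 3c + d = 135
  216a + 36b + 6c + d = 1116
Solving the system yields a = 5, b = 2, c = -6, d = 0.
So p(u) = 5u³ + 2u² - 6u.
Then p(9) = 3753.

3753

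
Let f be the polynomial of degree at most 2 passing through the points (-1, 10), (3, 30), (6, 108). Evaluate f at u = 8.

Using the Lagrange interpolation formula with nodes -1, 3, 6:
  L_0(u) = (u - 3)(u - 6) / 28
  L_1(u) = (u + 1)(u - 6) / -12
  L_2(u) = (u + 1)(u - 3) / 21
Then f(u) = 10·L_0(u) + 30·L_1(u) + 108·L_2(u).
Expanding and collecting terms gives f(u) = 3u^2 - u + 6.
Evaluating at u = 8: f(8) = 190.

190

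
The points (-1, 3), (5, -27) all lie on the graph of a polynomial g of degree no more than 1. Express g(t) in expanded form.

g(t) = -5t - 2

Write g(t) = at + b. Substituting each data point gives a linear system:
  -a + b = 3
  5a + b = -27
Solving the system yields a = -5, b = -2.
So g(t) = -5t - 2.
Check: g(5) = -27. ✓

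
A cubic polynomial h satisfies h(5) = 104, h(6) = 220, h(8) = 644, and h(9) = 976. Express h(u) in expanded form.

Write h(u) = au^3 + bu^2 + cu + d. Substituting each data point gives a linear system:
  125a + 25b + 5c + d = 104
  216a + 36b + 6c + d = 220
  512a + 64b + 8c + d = 644
  729a + 81b + 9c + d = 976
Solving the system yields a = 2, b = -6, c = 0, d = 4.
So h(u) = 2u³ - 6u² + 4.
Check: h(5) = 104. ✓

h(u) = 2u^3 - 6u^2 + 4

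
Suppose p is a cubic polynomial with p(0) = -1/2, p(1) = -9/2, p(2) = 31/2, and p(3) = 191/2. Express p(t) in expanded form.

p(t) = 6t^3 - 6t^2 - 4t - 1/2

Write p(t) = at^3 + bt^2 + ct + d. Substituting each data point gives a linear system:
  d = -1/2
  a + b + c + d = -9/2
  8a + 4b + 2c + d = 31/2
  27a + 9b + 3c + d = 191/2
Solving the system yields a = 6, b = -6, c = -4, d = -1/2.
So p(t) = 6t^3 - 6t^2 - 4t - 1/2.
Check: p(1) = -9/2. ✓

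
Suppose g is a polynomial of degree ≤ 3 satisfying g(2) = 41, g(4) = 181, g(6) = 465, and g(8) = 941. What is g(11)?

2120

Using the Lagrange interpolation formula with nodes 2, 4, 6, 8:
  L_0(t) = (t - 4)(t - 6)(t - 8) / -48
  L_1(t) = (t - 2)(t - 6)(t - 8) / 16
  L_2(t) = (t - 2)(t - 4)(t - 8) / -16
  L_3(t) = (t - 2)(t - 4)(t - 6) / 48
Then g(t) = 41·L_0(t) + 181·L_1(t) + 465·L_2(t) + 941·L_3(t).
Expanding and collecting terms gives g(t) = t^3 + 6t^2 + 6t - 3.
Evaluating at t = 11: g(11) = 2120.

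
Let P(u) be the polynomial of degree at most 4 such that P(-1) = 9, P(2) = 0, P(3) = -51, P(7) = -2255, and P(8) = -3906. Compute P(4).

-206

Write P(u) = au^4 + bu^3 + cu^2 + du + e. Substituting each data point gives a linear system:
  a - b + c - d + e = 9
  16a + 8b + 4c + 2d + e = 0
  81a + 27b + 9c + 3d + e = -51
  2401a + 343b + 49c + 7d + e = -2255
  4096a + 512b + 64c + 8d + e = -3906
Solving the system yields a = -1, b = 0, c = 3, d = -1, e = 6.
So P(u) = -u^4 + 3u^2 - u + 6.
Then P(4) = -206.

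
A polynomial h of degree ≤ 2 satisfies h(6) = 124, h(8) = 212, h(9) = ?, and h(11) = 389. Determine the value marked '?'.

The 3 known points determine the degree-2 polynomial uniquely.
Write h(s) = as^2 + bs + c. Substituting each data point gives a linear system:
  36a + 6b + c = 124
  64a + 8b + c = 212
  121a + 11b + c = 389
Solving the system yields a = 3, b = 2, c = 4.
So h(s) = 3s² + 2s + 4.
Then h(9) = 265.

265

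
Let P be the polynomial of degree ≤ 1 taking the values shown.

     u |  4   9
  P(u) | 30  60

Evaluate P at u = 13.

84

Write P(u) = au + b. Substituting each data point gives a linear system:
  4a + b = 30
  9a + b = 60
Solving the system yields a = 6, b = 6.
So P(u) = 6u + 6.
Then P(13) = 84.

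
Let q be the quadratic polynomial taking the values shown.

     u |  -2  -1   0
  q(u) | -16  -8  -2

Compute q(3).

Write q(u) = au^2 + bu + c. Substituting each data point gives a linear system:
  4a - 2b + c = -16
  a - b + c = -8
  c = -2
Solving the system yields a = -1, b = 5, c = -2.
So q(u) = -u^2 + 5u - 2.
Then q(3) = 4.

4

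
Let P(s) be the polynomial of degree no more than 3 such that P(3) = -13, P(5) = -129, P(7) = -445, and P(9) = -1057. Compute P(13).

-3553

Forward differences of the values at s = 3, 5, 7, 9:
  P  : -13  -129  -445  -1057
  Δ  : -116  -316  -612
  Δ^2: -200  -296
  Δ^3: -96
The third differences are constant, confirming degree 3.
Interpolating (Newton forward form) and evaluating at s = 13 gives P(13) = -3553.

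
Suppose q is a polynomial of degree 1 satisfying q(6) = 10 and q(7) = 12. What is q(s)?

Write q(s) = as + b. Substituting each data point gives a linear system:
  6a + b = 10
  7a + b = 12
Solving the system yields a = 2, b = -2.
So q(s) = 2s - 2.
Check: q(7) = 12. ✓

q(s) = 2s - 2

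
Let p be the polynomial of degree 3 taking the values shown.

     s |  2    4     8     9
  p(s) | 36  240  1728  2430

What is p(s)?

Using the Lagrange interpolation formula with nodes 2, 4, 8, 9:
  L_0(s) = (s - 4)(s - 8)(s - 9) / -84
  L_1(s) = (s - 2)(s - 8)(s - 9) / 40
  L_2(s) = (s - 2)(s - 4)(s - 9) / -24
  L_3(s) = (s - 2)(s - 4)(s - 8) / 35
Then p(s) = 36·L_0(s) + 240·L_1(s) + 1728·L_2(s) + 2430·L_3(s).
Expanding and collecting terms gives p(s) = 3s³ + 3s².
Check: p(4) = 240. ✓

p(s) = 3s^3 + 3s^2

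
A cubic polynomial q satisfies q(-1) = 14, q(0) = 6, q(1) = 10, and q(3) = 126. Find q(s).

Write q(s) = as^3 + bs^2 + cs + d. Substituting each data point gives a linear system:
  -a + b - c + d = 14
  d = 6
  a + b + c + d = 10
  27a + 9b + 3c + d = 126
Solving the system yields a = 3, b = 6, c = -5, d = 6.
So q(s) = 3s^3 + 6s^2 - 5s + 6.
Check: q(1) = 10. ✓

q(s) = 3s^3 + 6s^2 - 5s + 6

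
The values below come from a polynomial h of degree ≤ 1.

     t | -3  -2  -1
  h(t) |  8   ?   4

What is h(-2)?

On equispaced nodes a degree-1 polynomial has vanishing second forward difference, so
  h(-3) - 2·h(-2) + h(-1) = 0.
Substituting the known values and solving for h(-2):
  -2·h(-2) = -12
  h(-2) = 6.

6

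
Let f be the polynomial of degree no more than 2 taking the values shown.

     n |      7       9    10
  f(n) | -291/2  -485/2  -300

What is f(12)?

-433

Write f(n) = an^2 + bn + c. Substituting each data point gives a linear system:
  49a + 7b + c = -291/2
  81a + 9b + c = -485/2
  100a + 10b + c = -300
Solving the system yields a = -3, b = -1/2, c = 5.
So f(n) = -3n^2 - (1/2)n + 5.
Then f(12) = -433.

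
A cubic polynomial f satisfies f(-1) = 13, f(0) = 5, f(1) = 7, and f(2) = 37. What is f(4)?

Using the Lagrange interpolation formula with nodes -1, 0, 1, 2:
  L_0(n) = n(n - 1)(n - 2) / -6
  L_1(n) = (n + 1)(n - 1)(n - 2) / 2
  L_2(n) = (n + 1)n(n - 2) / -2
  L_3(n) = (n + 1)n(n - 1) / 6
Then f(n) = 13·L_0(n) + 5·L_1(n) + 7·L_2(n) + 37·L_3(n).
Expanding and collecting terms gives f(n) = 3n³ + 5n² - 6n + 5.
Evaluating at n = 4: f(4) = 253.

253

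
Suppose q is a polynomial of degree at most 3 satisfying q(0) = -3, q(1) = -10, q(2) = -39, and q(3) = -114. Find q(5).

-498

Write q(n) = an^3 + bn^2 + cn + d. Substituting each data point gives a linear system:
  d = -3
  a + b + c + d = -10
  8a + 4b + 2c + d = -39
  27a + 9b + 3c + d = -114
Solving the system yields a = -4, b = 1, c = -4, d = -3.
So q(n) = -4n³ + n² - 4n - 3.
Then q(5) = -498.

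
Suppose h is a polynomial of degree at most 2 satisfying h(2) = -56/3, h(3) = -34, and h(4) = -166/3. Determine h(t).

h(t) = -3t^2 - (1/3)t - 6

Using the Lagrange interpolation formula with nodes 2, 3, 4:
  L_0(t) = (t - 3)(t - 4) / 2
  L_1(t) = (t - 2)(t - 4) / -1
  L_2(t) = (t - 2)(t - 3) / 2
Then h(t) = -56/3·L_0(t) - 34·L_1(t) - 166/3·L_2(t).
Expanding and collecting terms gives h(t) = -3t^2 - (1/3)t - 6.
Check: h(2) = -56/3. ✓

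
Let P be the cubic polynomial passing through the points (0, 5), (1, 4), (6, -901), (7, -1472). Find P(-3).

Write P(t) = at^3 + bt^2 + ct + d. Substituting each data point gives a linear system:
  d = 5
  a + b + c + d = 4
  216a + 36b + 6c + d = -901
  343a + 49b + 7c + d = -1472
Solving the system yields a = -5, b = 5, c = -1, d = 5.
So P(t) = -5t³ + 5t² - t + 5.
Then P(-3) = 188.

188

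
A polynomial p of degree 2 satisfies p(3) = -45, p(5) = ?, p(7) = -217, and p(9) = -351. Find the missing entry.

On equispaced nodes a degree-2 polynomial has vanishing third forward difference, so
  - p(3) + 3·p(5) - 3·p(7) + p(9) = 0.
Substituting the known values and solving for p(5):
  3·p(5) = -345
  p(5) = -115.

-115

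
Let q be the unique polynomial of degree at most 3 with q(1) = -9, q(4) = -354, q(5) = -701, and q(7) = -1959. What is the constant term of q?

Write q(x) = ax^3 + bx^2 + cx + d. Substituting each data point gives a linear system:
  a + b + c + d = -9
  64a + 16b + 4c + d = -354
  125a + 25b + 5c + d = -701
  343a + 49b + 7c + d = -1959
Solving the system yields a = -6, b = 2, c = 1, d = -6.
So q(x) = -6x^3 + 2x^2 + x - 6.
The constant term is -6.

-6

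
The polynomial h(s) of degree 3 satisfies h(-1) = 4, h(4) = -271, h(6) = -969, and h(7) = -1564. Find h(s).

Write h(s) = as^3 + bs^2 + cs + d. Substituting each data point gives a linear system:
  -a + b - c + d = 4
  64a + 16b + 4c + d = -271
  216a + 36b + 6c + d = -969
  343a + 49b + 7c + d = -1564
Solving the system yields a = -5, b = 3, c = 1, d = -3.
So h(s) = -5s^3 + 3s^2 + s - 3.
Check: h(7) = -1564. ✓

h(s) = -5s^3 + 3s^2 + s - 3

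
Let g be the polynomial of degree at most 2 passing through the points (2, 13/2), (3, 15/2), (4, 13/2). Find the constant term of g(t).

Write g(t) = at^2 + bt + c. Substituting each data point gives a linear system:
  4a + 2b + c = 13/2
  9a + 3b + c = 15/2
  16a + 4b + c = 13/2
Solving the system yields a = -1, b = 6, c = -3/2.
So g(t) = -t^2 + 6t - 3/2.
The constant term is -3/2.

-3/2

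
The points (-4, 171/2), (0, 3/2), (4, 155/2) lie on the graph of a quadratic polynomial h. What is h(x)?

h(x) = 5x^2 - x + 3/2

Write h(x) = ax^2 + bx + c. Substituting each data point gives a linear system:
  16a - 4b + c = 171/2
  c = 3/2
  16a + 4b + c = 155/2
Solving the system yields a = 5, b = -1, c = 3/2.
So h(x) = 5x^2 - x + 3/2.
Check: h(-4) = 171/2. ✓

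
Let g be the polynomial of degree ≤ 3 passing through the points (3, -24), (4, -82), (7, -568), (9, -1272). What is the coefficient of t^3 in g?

Write g(t) = at^3 + bt^2 + ct + d. Substituting each data point gives a linear system:
  27a + 9b + 3c + d = -24
  64a + 16b + 4c + d = -82
  343a + 49b + 7c + d = -568
  729a + 81b + 9c + d = -1272
Solving the system yields a = -2, b = 2, c = 2, d = 6.
So g(t) = -2t^3 + 2t^2 + 2t + 6.
The leading coefficient is -2.

-2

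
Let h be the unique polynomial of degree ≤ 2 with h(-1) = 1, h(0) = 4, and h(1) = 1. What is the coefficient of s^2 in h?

Write h(s) = as^2 + bs + c. Substituting each data point gives a linear system:
  a - b + c = 1
  c = 4
  a + b + c = 1
Solving the system yields a = -3, b = 0, c = 4.
So h(s) = -3s^2 + 4.
The leading coefficient is -3.

-3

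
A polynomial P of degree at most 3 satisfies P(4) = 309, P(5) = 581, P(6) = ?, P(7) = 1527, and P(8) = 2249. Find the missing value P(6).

The 4 known points determine the degree-3 polynomial uniquely.
Write P(t) = at^3 + bt^2 + ct + d. Substituting each data point gives a linear system:
  64a + 16b + 4c + d = 309
  125a + 25b + 5c + d = 581
  343a + 49b + 7c + d = 1527
  512a + 64b + 8c + d = 2249
Solving the system yields a = 4, b = 3, c = 1, d = 1.
So P(t) = 4t³ + 3t² + t + 1.
Then P(6) = 979.

979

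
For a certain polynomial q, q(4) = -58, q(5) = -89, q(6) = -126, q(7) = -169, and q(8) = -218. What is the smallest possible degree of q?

2

Forward differences of the values at u = 4, 5, 6, 7, 8:
  q  : -58  -89  -126  -169  -218
  Δ  : -31  -37  -43  -49
  Δ^2: -6  -6  -6
  Δ^3: 0  0
  Δ^4: 0
The second differences are constant (-6) and nonzero, while all higher differences vanish, so the minimal degree is 2.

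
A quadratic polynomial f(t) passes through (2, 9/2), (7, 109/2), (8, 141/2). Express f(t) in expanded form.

f(t) = t^2 + t - 3/2

Write f(t) = at^2 + bt + c. Substituting each data point gives a linear system:
  4a + 2b + c = 9/2
  49a + 7b + c = 109/2
  64a + 8b + c = 141/2
Solving the system yields a = 1, b = 1, c = -3/2.
So f(t) = t² + t - 3/2.
Check: f(8) = 141/2. ✓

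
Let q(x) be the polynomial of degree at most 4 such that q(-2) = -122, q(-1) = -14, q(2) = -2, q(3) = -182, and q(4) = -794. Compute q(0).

-2

Write q(x) = ax^4 + bx^3 + cx^2 + dx + e. Substituting each data point gives a linear system:
  16a - 8b + 4c - 2d + e = -122
  a - b + c - d + e = -14
  16a + 8b + 4c + 2d + e = -2
  81a + 27b + 9c + 3d + e = -182
  256a + 64b + 16c + 4d + e = -794
Solving the system yields a = -5, b = 6, c = 5, d = 6, e = -2.
So q(x) = -5x⁴ + 6x³ + 5x² + 6x - 2.
Then q(0) = -2.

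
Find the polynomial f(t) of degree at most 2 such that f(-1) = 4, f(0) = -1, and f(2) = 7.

f(t) = 3t^2 - 2t - 1

Write f(t) = at^2 + bt + c. Substituting each data point gives a linear system:
  a - b + c = 4
  c = -1
  4a + 2b + c = 7
Solving the system yields a = 3, b = -2, c = -1.
So f(t) = 3t^2 - 2t - 1.
Check: f(0) = -1. ✓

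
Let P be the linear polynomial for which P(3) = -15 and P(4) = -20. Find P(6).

Write P(s) = as + b. Substituting each data point gives a linear system:
  3a + b = -15
  4a + b = -20
Solving the system yields a = -5, b = 0.
So P(s) = -5s.
Then P(6) = -30.

-30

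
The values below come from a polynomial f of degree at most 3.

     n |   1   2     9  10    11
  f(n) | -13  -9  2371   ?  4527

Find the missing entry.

3335

The 4 known points determine the degree-3 polynomial uniquely.
Write f(n) = an^3 + bn^2 + cn + d. Substituting each data point gives a linear system:
  a + b + c + d = -13
  8a + 4b + 2c + d = -9
  729a + 81b + 9c + d = 2371
  1331a + 121b + 11c + d = 4527
Solving the system yields a = 4, b = -6, c = -6, d = -5.
So f(n) = 4n^3 - 6n^2 - 6n - 5.
Then f(10) = 3335.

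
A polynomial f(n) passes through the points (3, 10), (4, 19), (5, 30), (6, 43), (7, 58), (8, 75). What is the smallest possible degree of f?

2

Forward differences of the values at n = 3, 4, 5, 6, 7, 8:
  f  : 10  19  30  43  58  75
  Δ  : 9  11  13  15  17
  Δ^2: 2  2  2  2
  Δ^3: 0  0  0
  Δ^4: 0  0
  Δ^5: 0
The second differences are constant (2) and nonzero, while all higher differences vanish, so the minimal degree is 2.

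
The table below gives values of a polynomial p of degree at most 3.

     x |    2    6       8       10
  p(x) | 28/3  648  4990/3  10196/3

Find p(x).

Using the Lagrange interpolation formula with nodes 2, 6, 8, 10:
  L_0(x) = (x - 6)(x - 8)(x - 10) / -192
  L_1(x) = (x - 2)(x - 8)(x - 10) / 32
  L_2(x) = (x - 2)(x - 6)(x - 10) / -24
  L_3(x) = (x - 2)(x - 6)(x - 8) / 64
Then p(x) = 28/3·L_0(x) + 648·L_1(x) + 4990/3·L_2(x) + 10196/3·L_3(x).
Expanding and collecting terms gives p(x) = 4x^3 - 6x^2 - (1/3)x + 2.
Check: p(8) = 4990/3. ✓

p(x) = 4x^3 - 6x^2 - (1/3)x + 2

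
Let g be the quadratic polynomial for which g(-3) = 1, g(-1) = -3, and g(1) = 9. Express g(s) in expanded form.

Write g(s) = as^2 + bs + c. Substituting each data point gives a linear system:
  9a - 3b + c = 1
  a - b + c = -3
  a + b + c = 9
Solving the system yields a = 2, b = 6, c = 1.
So g(s) = 2s^2 + 6s + 1.
Check: g(-1) = -3. ✓

g(s) = 2s^2 + 6s + 1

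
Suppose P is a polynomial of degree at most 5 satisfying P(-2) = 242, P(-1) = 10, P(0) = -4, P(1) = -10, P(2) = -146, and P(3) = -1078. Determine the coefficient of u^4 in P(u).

Write P(u) = au^5 + bu^4 + cu^3 + du^2 + eu + k. Substituting each data point gives a linear system:
  -32a + 16b - 8c + 4d - 2e + k = 242
  -a + b - c + d - e + k = 10
  k = -4
  a + b + c + d + e + k = -10
  32a + 16b + 8c + 4d + 2e + k = -146
  243a + 81b + 27c + 9d + 3e + k = -1078
Solving the system yields a = -5, b = 3, c = -4, d = 1, e = -1, k = -4.
So P(u) = -5u^5 + 3u^4 - 4u^3 + u^2 - u - 4.
The coefficient of u^4 is 3.

3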